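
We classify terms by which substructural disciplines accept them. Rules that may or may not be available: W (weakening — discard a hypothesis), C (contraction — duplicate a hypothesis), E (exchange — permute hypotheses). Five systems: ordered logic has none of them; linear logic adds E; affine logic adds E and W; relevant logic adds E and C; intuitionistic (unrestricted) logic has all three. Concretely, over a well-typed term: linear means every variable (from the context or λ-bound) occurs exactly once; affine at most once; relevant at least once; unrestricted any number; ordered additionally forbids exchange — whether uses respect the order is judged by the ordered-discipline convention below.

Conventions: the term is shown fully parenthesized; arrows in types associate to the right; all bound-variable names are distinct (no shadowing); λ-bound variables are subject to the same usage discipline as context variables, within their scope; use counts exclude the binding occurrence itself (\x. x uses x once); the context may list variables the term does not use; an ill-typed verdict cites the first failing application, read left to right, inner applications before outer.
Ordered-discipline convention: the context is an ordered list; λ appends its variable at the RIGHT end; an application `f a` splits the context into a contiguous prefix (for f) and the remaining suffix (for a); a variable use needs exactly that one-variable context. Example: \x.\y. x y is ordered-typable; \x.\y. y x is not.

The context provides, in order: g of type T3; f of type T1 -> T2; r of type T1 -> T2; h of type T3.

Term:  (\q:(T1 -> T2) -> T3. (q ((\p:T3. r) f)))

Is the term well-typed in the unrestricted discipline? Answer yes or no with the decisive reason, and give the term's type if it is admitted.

no — not simply typable
usage: g=0, f=1, r=1, h=0, q [bound]=1, p [bound]=0
order of uses: q, r, f
typing: ill-typed: a function awaiting T3 gets T1 -> T2
per-discipline verdicts: ordered ✗ · linear ✗ · affine ✗ · relevant ✗ · unrestricted ✗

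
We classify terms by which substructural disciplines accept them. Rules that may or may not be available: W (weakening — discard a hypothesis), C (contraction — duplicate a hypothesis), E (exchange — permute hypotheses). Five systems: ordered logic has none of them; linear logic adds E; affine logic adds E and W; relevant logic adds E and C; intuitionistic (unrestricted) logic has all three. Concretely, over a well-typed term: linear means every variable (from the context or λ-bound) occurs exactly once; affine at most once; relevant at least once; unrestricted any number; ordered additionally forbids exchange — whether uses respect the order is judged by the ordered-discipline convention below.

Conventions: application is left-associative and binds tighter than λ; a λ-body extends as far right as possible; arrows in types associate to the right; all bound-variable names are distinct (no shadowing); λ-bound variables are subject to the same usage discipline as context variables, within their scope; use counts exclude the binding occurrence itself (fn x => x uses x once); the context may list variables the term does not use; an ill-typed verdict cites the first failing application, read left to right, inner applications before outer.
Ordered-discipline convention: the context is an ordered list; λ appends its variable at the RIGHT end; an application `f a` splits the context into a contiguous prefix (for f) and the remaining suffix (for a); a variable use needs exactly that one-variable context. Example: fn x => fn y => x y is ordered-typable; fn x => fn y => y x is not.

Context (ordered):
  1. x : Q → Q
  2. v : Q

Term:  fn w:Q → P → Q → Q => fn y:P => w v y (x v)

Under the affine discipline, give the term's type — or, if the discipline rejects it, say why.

not well-typed under affine — v ×2 used more than once (contraction)
use counts: x: 1×, v: 2×, w (bound): 1×, y (bound): 1×
uses in reading order: w, v, y, x, v
typing: well-typed at (Q → P → Q → Q) → P → Q
summary: ordered ✗ · linear ✗ · affine ✗ · relevant ✓ · unrestricted ✓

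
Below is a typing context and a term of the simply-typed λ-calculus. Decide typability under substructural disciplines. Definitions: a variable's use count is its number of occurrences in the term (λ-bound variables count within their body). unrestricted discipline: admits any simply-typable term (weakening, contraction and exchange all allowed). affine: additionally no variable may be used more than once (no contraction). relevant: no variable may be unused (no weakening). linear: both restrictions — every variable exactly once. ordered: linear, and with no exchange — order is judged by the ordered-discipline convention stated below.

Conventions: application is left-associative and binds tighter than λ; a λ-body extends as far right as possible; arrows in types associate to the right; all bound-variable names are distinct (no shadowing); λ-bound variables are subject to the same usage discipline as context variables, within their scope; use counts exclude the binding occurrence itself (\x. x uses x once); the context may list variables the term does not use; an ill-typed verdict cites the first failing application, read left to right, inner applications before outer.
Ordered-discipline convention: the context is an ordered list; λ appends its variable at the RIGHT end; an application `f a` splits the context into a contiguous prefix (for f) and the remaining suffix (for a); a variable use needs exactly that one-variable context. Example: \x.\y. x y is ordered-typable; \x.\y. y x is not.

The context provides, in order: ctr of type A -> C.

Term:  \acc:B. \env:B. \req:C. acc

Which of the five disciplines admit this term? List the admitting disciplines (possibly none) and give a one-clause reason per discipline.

admitting disciplines: affine, unrestricted
variable uses: ctr: 0, acc (λ-bound): 1, env (λ-bound): 0, req (λ-bound): 0
use order (left to right): acc
typing: ✓ — B -> B -> C -> B
ordered: ✗, ctr, env, req left unused
linear: ✗, ctr, env, req left unused
affine: ✓, none of ctr, acc, env, req used more than once
relevant: ✗, ctr, env, req left unused
unrestricted: ✓, simply typable at B -> B -> C -> B; W, C, E all held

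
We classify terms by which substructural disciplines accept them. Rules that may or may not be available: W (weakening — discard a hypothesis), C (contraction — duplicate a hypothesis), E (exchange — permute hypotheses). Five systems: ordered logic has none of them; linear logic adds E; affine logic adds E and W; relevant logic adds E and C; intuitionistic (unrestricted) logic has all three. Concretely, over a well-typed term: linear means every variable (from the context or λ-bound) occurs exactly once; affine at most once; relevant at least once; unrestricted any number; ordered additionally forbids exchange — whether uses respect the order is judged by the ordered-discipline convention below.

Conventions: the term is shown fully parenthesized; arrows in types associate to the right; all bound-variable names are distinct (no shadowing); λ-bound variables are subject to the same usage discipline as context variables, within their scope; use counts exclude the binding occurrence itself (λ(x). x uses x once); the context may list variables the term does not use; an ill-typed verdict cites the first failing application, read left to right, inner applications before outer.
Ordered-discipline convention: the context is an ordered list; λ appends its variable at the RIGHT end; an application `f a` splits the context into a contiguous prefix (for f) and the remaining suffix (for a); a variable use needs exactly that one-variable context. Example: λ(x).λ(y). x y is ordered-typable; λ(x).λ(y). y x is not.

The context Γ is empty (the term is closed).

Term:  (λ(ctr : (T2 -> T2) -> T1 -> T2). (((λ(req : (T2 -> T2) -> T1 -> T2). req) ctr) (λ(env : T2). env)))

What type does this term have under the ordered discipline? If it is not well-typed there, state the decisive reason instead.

term : ((T2 -> T2) -> T1 -> T2) -> T1 -> T2
usage: ctr (bound): 1; req (bound): 1; env (bound): 1
uses in reading order: req, ctr, env
typing: ✓ — ((T2 -> T2) -> T1 -> T2) -> T1 -> T2
summary: ordered ✓; linear ✓; affine ✓; relevant ✓; unrestricted ✓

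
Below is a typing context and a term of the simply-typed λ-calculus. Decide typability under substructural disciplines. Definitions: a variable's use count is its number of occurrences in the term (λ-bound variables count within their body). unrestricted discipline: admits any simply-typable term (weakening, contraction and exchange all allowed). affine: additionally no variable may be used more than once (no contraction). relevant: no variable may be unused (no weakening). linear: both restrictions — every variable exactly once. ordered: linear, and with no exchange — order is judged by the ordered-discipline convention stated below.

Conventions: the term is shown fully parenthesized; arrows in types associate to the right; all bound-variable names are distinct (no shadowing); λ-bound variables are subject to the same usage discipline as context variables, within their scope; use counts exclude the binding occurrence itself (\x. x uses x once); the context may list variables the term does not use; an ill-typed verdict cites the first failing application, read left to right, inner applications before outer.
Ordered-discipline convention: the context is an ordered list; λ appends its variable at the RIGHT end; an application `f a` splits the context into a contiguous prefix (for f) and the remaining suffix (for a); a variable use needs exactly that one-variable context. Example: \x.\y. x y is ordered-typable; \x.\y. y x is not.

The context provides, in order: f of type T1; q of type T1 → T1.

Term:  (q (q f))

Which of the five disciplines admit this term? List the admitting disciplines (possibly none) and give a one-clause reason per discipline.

admitted by: relevant, unrestricted
usage: f ×1; q ×2
left-to-right use order: q, q, f
typing: well-typed at T1
ordered: ✗, q ×2 used more than once (contraction)
linear: ✗, q ×2 used more than once (contraction)
affine: ✗, q ×2 used more than once (contraction)
relevant: ✓, f, q: all used, weakening unneeded
unrestricted: ✓, typability at T1 is all that's needed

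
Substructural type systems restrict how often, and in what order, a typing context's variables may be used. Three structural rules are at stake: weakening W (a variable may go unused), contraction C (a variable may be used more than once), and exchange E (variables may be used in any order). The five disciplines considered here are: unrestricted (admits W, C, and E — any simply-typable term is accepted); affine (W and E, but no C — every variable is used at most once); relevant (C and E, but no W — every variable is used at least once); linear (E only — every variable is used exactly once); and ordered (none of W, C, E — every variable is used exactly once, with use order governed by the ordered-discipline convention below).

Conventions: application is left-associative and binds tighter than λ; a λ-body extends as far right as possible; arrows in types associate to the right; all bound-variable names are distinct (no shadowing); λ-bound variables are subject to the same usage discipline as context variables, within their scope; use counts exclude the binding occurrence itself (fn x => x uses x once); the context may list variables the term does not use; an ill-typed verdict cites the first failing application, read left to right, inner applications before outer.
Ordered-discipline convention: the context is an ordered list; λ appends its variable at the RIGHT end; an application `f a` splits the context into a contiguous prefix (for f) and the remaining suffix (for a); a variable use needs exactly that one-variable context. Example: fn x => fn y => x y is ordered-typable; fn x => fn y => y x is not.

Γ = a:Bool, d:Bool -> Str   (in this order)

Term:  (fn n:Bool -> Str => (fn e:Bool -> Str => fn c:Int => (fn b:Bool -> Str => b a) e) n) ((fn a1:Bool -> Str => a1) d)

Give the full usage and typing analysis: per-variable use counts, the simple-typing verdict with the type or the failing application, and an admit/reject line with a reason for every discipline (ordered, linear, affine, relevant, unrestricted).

variable uses: a=1, d=1, n [bound]=1, e [bound]=1, c [bound]=0, b [bound]=1, a1 [bound]=1
order of uses: b, a, e, n, a1, d
typing: well-typed at Int -> Str
ordered: ✗, c left unused
linear: ✗, c left unused
affine: ✓, at most one use each (a, d, n, e, c, b, a1)
relevant: ✗, c left unused
unrestricted: ✓, type-checks (Int -> Str) and nothing is barred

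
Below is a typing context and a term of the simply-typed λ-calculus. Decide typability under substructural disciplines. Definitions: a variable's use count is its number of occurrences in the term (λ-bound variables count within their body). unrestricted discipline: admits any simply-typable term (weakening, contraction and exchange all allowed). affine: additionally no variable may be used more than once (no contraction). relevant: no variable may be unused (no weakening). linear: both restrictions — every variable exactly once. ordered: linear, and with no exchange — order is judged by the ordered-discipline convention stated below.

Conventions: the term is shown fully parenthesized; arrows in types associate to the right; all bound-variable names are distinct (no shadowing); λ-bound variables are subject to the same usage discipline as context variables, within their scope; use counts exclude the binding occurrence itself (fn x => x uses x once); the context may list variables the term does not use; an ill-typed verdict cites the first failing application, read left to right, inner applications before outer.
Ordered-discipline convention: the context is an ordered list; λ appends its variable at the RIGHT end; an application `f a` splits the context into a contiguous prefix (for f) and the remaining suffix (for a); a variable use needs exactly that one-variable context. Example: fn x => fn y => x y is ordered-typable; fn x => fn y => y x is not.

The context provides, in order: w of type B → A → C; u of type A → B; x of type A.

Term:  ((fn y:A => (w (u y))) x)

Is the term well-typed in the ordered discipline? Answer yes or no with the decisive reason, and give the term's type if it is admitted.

yes — w, u, x, y: once each, no exchange needed; term : A → C
counts: w: 1×, u: 1×, x: 1×, y [bound]: 1×
uses in reading order: w, u, y, x
typing: the term checks, with type A → C
per-discipline verdicts: ordered ✓; linear ✓; affine ✓; relevant ✓; unrestricted ✓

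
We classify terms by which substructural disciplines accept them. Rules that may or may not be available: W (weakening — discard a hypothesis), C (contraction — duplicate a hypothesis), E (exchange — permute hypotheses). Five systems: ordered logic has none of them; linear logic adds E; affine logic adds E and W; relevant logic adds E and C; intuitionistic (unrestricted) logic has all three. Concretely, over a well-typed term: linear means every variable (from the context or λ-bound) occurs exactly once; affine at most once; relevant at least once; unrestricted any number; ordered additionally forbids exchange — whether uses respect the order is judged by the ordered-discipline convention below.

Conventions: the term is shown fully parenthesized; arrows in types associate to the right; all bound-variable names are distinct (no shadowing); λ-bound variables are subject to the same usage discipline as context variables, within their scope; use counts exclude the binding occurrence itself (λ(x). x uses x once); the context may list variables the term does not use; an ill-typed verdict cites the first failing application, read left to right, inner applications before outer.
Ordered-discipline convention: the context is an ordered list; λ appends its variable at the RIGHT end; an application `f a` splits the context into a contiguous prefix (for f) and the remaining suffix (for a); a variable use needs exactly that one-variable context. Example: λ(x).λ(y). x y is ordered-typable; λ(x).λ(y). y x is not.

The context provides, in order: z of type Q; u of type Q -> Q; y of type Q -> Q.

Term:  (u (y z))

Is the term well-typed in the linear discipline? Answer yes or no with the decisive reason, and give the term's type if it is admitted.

yes — single use per variable (z, u, y); term : Q
variable uses: z: 1×, u: 1×, y: 1×
uses in reading order: u, y, z
typing: well-typed — term : Q
summary: ordered ✗ | linear ✓ | affine ✓ | relevant ✓ | unrestricted ✓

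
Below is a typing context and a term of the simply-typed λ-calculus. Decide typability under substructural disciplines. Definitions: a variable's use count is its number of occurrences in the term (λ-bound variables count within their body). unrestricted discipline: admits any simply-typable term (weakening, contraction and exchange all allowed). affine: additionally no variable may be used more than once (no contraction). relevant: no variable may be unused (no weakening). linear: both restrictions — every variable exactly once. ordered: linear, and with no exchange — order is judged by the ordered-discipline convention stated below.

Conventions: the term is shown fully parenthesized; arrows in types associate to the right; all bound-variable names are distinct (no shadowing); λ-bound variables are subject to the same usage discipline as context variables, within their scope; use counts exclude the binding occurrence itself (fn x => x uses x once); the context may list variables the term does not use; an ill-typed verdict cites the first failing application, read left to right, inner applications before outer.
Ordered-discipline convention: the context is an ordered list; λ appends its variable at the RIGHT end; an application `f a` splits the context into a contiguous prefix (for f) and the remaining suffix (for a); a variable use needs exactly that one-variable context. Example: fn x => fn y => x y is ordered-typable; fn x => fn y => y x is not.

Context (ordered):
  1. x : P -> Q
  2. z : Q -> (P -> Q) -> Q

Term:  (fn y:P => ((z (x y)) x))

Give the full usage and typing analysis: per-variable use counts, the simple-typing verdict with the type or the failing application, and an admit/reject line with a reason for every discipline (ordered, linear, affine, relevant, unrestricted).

counts: x: 2×; z: 1×; y (λ-bound): 1×
uses in reading order: z, x, y, x
typing: the term checks, with type P -> Q
ordered ✗ (x ×2 used more than once (contraction))
linear ✗ (x ×2 used more than once (contraction))
affine ✗ (x ×2 used more than once (contraction))
relevant ✓ (every one of x, z, y appears)
unrestricted ✓ (well-typed at P -> Q; no restrictions here)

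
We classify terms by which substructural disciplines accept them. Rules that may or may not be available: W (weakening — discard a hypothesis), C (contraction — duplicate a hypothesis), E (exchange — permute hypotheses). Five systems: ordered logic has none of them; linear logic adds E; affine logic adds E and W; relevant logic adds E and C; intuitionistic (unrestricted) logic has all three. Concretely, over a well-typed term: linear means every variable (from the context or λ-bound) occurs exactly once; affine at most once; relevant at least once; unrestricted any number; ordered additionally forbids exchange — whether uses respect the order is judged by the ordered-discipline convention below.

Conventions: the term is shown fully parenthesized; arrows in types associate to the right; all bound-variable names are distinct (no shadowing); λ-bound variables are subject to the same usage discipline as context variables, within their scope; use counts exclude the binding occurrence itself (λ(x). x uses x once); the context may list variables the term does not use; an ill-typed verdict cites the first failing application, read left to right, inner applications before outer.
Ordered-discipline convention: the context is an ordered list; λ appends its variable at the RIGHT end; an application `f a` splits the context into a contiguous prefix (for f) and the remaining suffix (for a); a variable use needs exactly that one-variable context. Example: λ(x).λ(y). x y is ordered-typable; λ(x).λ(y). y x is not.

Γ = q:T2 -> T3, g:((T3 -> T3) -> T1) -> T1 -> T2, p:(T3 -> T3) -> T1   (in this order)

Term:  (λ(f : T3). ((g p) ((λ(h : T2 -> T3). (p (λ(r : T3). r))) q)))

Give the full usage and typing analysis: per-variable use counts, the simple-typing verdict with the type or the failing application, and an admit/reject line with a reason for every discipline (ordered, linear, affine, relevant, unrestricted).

counts: q ×1; g ×1; p ×2; f (bound) ×0; h (bound) ×0; r (bound) ×1
left-to-right use order: g, p, p, r, q
typing: well-typed at T3 -> T2
ordered ✗ (needs contraction — p ×2; needs weakening: f, h unused)
linear ✗ (needs contraction — p ×2; needs weakening: f, h unused)
affine ✗ (needs contraction — p ×2)
relevant ✗ (needs weakening: f, h unused)
unrestricted ✓ (type-checks (T3 -> T2) and nothing is barred)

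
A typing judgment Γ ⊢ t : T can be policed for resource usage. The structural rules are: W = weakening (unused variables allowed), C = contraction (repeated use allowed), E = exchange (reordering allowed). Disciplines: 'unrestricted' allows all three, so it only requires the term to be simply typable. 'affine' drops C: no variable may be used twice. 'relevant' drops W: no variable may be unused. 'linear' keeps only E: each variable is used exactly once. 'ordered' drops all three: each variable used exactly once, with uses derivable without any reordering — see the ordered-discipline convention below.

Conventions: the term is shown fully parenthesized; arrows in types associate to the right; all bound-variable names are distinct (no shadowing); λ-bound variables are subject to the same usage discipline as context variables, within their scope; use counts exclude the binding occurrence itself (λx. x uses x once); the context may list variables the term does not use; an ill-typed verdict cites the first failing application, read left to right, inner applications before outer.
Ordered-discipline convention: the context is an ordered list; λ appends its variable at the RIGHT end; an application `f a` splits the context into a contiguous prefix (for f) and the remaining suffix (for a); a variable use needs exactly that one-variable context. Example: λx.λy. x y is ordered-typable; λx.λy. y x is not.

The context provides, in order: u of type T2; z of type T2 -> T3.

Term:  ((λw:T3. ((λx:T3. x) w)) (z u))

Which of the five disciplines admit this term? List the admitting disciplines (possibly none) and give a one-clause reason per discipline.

admitting disciplines: linear, affine, relevant, unrestricted
usage: u ×1; z ×1; w (λ-bound) ×1; x (λ-bound) ×1
uses in reading order: x, w, z, u
typing: well-typed — term : T3
ordered: ✗, needs exchange: uses follow x, w, z, u
linear: ✓, single use per variable (u, z, w, x)
affine: ✓, none of u, z, w, x used more than once
relevant: ✓, u, z, w, x: all used, weakening unneeded
unrestricted: ✓, simply typable at T3; W, C, E all held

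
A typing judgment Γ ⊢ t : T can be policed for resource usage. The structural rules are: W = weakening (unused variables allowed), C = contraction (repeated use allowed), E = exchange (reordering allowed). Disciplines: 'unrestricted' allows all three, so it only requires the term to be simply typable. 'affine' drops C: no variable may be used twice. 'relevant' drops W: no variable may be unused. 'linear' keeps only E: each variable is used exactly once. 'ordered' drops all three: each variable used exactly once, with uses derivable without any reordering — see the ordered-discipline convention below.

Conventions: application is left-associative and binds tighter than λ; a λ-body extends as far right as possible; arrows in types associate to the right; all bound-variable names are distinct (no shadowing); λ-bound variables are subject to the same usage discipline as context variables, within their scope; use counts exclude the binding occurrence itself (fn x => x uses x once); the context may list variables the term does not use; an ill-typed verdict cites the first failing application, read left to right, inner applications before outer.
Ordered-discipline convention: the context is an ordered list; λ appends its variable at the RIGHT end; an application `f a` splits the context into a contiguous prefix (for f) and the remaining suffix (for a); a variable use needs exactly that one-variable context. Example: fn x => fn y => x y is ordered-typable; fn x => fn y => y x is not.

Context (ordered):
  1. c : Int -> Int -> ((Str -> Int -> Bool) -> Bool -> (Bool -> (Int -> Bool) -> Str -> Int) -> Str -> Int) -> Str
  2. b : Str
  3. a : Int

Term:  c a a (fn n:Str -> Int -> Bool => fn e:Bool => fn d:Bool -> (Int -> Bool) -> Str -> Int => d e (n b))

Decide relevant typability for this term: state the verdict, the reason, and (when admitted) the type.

yes — every one of c, b, a, n, e, d appears; term : Str
variable uses: c: 1×, b: 1×, a: 2×, n (λ-bound): 1×, e (λ-bound): 1×, d (λ-bound): 1×
uses in reading order: c, a, a, d, e, n, b
typing: well-typed at Str
all disciplines: ordered ✗ | linear ✗ | affine ✗ | relevant ✓ | unrestricted ✓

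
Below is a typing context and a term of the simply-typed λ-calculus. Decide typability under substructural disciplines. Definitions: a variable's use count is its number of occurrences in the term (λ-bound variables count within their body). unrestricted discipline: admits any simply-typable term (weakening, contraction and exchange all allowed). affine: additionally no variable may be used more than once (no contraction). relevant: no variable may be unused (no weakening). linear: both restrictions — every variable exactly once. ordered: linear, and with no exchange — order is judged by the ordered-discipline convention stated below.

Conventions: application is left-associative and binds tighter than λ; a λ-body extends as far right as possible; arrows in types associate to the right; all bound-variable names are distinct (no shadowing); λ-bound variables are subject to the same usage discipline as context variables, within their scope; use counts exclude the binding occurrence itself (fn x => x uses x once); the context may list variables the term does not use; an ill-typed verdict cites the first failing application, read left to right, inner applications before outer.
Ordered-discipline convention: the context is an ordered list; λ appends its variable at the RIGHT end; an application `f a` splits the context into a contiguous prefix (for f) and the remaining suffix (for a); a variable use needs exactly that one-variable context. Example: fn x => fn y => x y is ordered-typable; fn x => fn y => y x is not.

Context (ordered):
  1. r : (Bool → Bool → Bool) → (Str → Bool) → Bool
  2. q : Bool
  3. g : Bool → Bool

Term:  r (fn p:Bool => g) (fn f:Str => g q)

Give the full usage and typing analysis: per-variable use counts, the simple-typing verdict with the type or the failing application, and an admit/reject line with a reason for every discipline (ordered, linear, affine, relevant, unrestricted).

variable uses: r=1, q=1, g=2, p (bound)=0, f (bound)=0
order of uses: r, g, g, q
typing: ✓ — Bool
ordered: ✗ — repeated use of g ×2; p, f left unused
linear: ✗ — repeated use of g ×2; p, f left unused
affine: ✗ — repeated use of g ×2
relevant: ✗ — p, f left unused
unrestricted: ✓ — typability at Bool is all that's needed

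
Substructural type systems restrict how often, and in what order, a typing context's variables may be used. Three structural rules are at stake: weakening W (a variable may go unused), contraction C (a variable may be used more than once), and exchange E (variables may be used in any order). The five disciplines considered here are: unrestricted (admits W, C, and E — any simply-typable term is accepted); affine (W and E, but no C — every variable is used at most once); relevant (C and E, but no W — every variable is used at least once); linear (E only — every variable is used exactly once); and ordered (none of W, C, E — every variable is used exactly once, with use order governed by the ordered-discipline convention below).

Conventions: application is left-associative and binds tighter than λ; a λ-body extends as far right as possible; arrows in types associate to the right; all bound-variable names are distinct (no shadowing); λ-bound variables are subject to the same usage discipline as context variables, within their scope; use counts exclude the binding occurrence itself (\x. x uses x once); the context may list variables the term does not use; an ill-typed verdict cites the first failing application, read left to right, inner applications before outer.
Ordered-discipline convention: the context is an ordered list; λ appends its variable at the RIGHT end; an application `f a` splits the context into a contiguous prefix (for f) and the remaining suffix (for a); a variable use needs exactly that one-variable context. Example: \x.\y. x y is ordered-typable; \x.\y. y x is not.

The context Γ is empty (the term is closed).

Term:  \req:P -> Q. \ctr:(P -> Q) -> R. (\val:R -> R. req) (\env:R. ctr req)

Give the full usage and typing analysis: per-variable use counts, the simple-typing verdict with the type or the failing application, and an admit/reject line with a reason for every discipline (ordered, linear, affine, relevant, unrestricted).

use counts: req (λ-bound) ×2; ctr (λ-bound) ×1; val (λ-bound) ×0; env (λ-bound) ×0
order of uses: req, ctr, req
typing: well-typed at (P -> Q) -> ((P -> Q) -> R) -> P -> Q
ordered: ✗ — repeated use of req ×2; val, env left unused
linear: ✗ — repeated use of req ×2; val, env left unused
affine: ✗ — repeated use of req ×2
relevant: ✗ — val, env left unused
unrestricted: ✓ — simply typable at (P -> Q) -> ((P -> Q) -> R) -> P -> Q; W, C, E all held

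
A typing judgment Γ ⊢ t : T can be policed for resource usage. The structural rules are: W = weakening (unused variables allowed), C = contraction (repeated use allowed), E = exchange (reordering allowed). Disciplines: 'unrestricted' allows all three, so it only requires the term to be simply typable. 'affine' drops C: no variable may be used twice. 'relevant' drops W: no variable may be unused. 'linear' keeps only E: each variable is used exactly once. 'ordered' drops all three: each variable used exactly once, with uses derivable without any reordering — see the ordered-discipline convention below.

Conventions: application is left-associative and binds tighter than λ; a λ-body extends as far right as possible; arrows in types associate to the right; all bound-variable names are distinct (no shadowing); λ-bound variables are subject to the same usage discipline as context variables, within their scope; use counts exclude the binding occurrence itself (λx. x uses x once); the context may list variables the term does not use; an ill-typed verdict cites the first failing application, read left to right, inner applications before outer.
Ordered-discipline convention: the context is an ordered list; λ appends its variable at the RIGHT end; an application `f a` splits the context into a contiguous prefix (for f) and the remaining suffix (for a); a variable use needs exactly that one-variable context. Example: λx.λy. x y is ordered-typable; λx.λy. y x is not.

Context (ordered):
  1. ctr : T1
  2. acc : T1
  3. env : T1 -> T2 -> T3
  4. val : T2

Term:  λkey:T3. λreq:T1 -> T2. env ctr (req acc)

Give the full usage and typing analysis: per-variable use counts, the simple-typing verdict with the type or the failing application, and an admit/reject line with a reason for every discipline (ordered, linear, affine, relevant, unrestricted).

usage: ctr: 1, acc: 1, env: 1, val: 0, key (bound): 0, req (bound): 1
left-to-right use order: env, ctr, req, acc
typing: the term checks, with type T3 -> (T1 -> T2) -> T3
ordered: ✗, needs weakening: val, key unused
linear: ✗, needs weakening: val, key unused
affine: ✓, at most one use each (ctr, acc, env, val, key, req)
relevant: ✗, needs weakening: val, key unused
unrestricted: ✓, simply typable at T3 -> (T1 -> T2) -> T3; W, C, E all held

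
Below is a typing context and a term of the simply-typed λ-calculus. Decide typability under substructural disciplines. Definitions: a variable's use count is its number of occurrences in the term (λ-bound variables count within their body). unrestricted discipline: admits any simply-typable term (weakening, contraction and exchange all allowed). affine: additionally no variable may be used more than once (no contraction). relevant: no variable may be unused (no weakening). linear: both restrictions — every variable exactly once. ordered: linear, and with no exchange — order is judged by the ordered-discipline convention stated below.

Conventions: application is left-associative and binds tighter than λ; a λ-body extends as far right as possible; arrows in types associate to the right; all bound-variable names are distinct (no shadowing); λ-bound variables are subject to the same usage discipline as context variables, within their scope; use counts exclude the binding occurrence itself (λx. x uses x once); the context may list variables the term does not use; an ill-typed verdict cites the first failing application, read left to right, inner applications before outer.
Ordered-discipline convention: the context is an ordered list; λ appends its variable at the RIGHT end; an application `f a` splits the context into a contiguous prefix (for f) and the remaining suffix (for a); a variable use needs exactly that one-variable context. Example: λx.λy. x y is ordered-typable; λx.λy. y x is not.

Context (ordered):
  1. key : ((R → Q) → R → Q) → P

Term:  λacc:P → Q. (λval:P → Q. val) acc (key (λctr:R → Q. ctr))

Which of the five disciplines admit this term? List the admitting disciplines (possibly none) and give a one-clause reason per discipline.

admitting disciplines: linear, affine, relevant, unrestricted
counts: key: 1×, acc [bound]: 1×, val [bound]: 1×, ctr [bound]: 1×
use order (left to right): val, acc, key, ctr
typing: ✓ — (P → Q) → Q
ordered ✗ (no contiguous prefix/suffix split fits val, acc, key, ctr)
linear ✓ (exactly-once usage across key, acc, val, ctr)
affine ✓ (none of key, acc, val, ctr used more than once)
relevant ✓ (at least one use each (key, acc, val, ctr))
unrestricted ✓ (simply typable at (P → Q) → Q; W, C, E all held)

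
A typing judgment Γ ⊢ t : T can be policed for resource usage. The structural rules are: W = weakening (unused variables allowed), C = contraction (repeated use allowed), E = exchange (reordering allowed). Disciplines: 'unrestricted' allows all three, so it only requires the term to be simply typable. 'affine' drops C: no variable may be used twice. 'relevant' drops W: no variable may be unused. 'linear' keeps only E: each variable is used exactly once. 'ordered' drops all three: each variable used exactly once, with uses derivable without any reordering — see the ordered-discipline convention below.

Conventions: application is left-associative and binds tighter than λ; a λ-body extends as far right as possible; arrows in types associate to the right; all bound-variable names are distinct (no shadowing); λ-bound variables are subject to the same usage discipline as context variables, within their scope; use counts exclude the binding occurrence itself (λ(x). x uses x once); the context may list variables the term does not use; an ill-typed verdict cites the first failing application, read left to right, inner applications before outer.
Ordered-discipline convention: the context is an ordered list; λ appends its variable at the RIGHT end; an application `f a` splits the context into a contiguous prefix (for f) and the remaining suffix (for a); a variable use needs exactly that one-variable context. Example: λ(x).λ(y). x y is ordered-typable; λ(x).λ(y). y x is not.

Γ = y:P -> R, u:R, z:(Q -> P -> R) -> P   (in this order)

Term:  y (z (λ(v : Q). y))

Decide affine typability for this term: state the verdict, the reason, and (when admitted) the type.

no — repeated use of y ×2
counts: y: 2×; u: 0×; z: 1×; v (λ-bound): 0×
use order (left to right): y, z, y
typing: well-typed at R
summary: ordered ✗ | linear ✗ | affine ✗ | relevant ✗ | unrestricted ✓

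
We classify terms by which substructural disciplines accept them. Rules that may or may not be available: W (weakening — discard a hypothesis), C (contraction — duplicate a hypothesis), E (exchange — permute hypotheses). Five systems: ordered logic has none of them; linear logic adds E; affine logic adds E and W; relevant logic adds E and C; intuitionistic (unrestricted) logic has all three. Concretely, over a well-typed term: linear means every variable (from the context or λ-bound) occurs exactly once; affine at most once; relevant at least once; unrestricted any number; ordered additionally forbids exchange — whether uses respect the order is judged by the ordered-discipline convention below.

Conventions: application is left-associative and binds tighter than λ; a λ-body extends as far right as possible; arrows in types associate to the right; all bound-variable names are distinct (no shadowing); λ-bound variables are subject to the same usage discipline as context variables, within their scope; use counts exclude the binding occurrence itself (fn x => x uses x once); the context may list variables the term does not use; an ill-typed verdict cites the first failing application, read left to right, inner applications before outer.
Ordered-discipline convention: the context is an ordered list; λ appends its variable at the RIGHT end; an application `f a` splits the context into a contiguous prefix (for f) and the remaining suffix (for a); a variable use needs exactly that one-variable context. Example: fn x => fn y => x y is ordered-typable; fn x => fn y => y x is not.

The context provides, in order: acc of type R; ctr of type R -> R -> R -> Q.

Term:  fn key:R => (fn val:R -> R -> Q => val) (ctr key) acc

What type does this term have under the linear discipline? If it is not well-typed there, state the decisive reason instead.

term : R -> R -> Q
variable uses: acc ×1, ctr ×1, key (bound) ×1, val (bound) ×1
left-to-right use order: val, ctr, key, acc
typing: well-typed at R -> R -> Q
per-discipline verdicts: ordered ✗, linear ✓, affine ✓, relevant ✓, unrestricted ✓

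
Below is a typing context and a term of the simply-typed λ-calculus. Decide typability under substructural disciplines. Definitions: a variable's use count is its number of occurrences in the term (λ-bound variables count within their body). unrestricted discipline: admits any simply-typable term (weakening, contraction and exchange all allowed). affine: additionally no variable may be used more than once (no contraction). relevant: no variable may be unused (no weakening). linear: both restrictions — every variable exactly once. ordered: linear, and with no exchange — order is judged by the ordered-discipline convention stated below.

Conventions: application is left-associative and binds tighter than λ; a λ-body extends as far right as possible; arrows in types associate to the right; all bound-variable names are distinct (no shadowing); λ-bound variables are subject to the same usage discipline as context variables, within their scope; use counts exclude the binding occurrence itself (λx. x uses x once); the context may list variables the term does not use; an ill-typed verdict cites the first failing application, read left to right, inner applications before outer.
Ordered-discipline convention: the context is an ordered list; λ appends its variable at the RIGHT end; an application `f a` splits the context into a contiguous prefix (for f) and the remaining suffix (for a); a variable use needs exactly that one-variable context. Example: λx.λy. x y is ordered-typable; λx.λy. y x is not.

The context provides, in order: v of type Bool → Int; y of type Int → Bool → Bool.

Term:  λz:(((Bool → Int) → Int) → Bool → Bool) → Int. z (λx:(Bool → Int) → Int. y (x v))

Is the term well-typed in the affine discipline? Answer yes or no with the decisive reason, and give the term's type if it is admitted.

yes — at most one use each (v, y, z, x); term : ((((Bool → Int) → Int) → Bool → Bool) → Int) → Int
usage: v: 1×, y: 1×, z (bound): 1×, x (bound): 1×
left-to-right use order: z, y, x, v
typing: well-typed — term : ((((Bool → Int) → Int) → Bool → Bool) → Int) → Int
across the five disciplines: ordered ✗ | linear ✓ | affine ✓ | relevant ✓ | unrestricted ✓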